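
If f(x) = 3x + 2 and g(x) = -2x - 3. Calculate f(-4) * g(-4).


f(-4) = -10
g(-4) = 5
Product = -50

-50


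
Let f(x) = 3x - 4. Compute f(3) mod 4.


f(3) = 5
5 mod 4 = 1

1


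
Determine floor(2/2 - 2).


2/2 = 1
1 - 2 = -1
floor(-1) = -1

-1


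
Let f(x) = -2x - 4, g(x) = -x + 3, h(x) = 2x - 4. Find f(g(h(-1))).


-22


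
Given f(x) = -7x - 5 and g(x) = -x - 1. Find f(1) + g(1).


f(1) = -12
g(1) = -2
Sum = -14

-14


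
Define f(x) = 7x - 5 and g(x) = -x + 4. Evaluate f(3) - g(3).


f(3) = 16
g(3) = 1
Difference = 15

15


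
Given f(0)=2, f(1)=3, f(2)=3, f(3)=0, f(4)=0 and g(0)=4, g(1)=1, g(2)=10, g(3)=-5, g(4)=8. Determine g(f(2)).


-5


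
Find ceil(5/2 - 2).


5/2 = 2.5
2.5 - 2 = 0.5
ceil(0.5) = 1

1


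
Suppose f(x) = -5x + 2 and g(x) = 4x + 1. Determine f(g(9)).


g(9) = 37
f(37) = -183

-183


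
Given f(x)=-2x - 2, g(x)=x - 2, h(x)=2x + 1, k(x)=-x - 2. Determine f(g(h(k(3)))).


k(3) = -5
h(-5) = -9
g(-9) = -11
f(-11) = 20

20


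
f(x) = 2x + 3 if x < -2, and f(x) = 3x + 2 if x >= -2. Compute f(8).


8 satisfies x >= -2
f(8) = 26

26


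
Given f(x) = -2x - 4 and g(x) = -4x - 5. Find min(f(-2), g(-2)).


f(-2) = 0
g(-2) = 3
min = 0

0


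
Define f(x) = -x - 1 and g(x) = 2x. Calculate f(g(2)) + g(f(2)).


f(g(2)) = -5
g(f(2)) = -6
Sum = -11

-11


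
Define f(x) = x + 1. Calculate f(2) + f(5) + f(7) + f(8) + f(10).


f(2) = 3
f(5) = 6
f(7) = 8
f(8) = 9
f(10) = 11
Sum = 37

37


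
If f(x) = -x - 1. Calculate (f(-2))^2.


f(-2) = 1
(1)^2 = 1

1


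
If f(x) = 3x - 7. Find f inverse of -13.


-2


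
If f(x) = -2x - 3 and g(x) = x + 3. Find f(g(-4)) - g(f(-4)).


f(g(-4)) = -1
g(f(-4)) = 8
Difference = -9

-9


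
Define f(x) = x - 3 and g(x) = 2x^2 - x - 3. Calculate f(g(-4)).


30


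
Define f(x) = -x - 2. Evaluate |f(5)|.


f(5) = -7
|-7| = 7

7


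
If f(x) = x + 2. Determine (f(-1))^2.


f(-1) = 1
(1)^2 = 1

1


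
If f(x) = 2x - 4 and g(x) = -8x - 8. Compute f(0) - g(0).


f(0) = -4
g(0) = -8
Difference = 4

4


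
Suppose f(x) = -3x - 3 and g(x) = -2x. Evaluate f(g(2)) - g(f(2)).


-9


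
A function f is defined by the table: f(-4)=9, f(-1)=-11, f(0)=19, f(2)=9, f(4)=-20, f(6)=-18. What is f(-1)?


Reading from the table at x = -1

-11


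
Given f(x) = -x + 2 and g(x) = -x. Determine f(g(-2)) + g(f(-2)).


-4


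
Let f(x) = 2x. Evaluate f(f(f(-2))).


f(-2) = -4
f(-4) = -8
f(-8) = -16

-16


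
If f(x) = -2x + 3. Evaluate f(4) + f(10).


-22


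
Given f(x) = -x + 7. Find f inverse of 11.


Solve -x + 7 = 11
x = (11 - 7) / (-1) = -4

-4


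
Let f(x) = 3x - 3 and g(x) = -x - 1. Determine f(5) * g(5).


f(5) = 12
g(5) = -6
Product = -72

-72


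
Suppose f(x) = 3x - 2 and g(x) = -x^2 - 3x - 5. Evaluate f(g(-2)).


g(-2) = -3
f(-3) = -11

-11


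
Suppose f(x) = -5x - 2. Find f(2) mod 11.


f(2) = -12
-12 mod 11 = 10

10


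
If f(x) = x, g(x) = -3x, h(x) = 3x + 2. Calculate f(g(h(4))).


h(4) = 14
g(14) = -42
f(-42) = -42

-42


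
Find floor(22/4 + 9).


22/4 = 5.5
5.5 + 9 = 14.5
floor(14.5) = 14

14


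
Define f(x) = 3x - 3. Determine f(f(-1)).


f(-1) = -6
f(-6) = -21

-21


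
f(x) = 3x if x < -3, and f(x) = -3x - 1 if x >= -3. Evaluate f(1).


1 satisfies x >= -3
f(1) = -4

-4


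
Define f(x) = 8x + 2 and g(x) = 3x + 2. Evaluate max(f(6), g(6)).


f(6) = 50
g(6) = 20
max = 50

50


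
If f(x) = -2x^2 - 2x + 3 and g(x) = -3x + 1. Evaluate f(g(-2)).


g(-2) = 7
f(7) = (-2)*(7)^2 - 2*(7) + 3 = -109

-109


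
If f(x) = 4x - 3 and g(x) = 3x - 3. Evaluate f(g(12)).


g(12) = 33
f(33) = 129

129


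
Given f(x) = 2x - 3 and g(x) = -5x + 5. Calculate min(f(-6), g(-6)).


f(-6) = -15
g(-6) = 35
min = -15

-15


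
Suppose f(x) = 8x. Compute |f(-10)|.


80


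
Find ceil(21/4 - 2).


21/4 = 5.25
5.25 - 2 = 3.25
ceil(3.25) = 4

4


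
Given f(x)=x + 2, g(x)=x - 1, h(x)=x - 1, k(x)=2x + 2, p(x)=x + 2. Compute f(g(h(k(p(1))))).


p(1) = 3
k(3) = 8
h(8) = 7
g(7) = 6
f(6) = 8

8


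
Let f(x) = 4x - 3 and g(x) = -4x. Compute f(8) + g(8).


f(8) = 29
g(8) = -32
Sum = -3

-3


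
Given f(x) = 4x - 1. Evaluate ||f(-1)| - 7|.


f(-1) = -5
|-5| = 5
|5 - 7| = 2

2


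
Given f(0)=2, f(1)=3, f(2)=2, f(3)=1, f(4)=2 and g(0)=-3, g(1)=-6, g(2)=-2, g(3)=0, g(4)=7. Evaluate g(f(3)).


f(3) = 1
g(1) = -6

-6


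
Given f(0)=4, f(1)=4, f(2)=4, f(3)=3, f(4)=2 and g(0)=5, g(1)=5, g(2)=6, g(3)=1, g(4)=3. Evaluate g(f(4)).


6


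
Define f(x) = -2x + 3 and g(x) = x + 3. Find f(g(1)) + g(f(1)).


f(g(1)) = -5
g(f(1)) = 4
Sum = -1

-1


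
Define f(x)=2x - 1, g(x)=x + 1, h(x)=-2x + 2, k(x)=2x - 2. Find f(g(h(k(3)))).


-11


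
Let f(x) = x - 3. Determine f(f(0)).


f(0) = -3
f(-3) = -6

-6


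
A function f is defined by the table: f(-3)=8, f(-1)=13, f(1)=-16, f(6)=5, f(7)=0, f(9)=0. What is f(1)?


-16


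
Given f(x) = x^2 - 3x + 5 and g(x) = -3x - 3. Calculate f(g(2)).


113


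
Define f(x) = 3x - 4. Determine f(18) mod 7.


f(18) = 50
50 mod 7 = 1

1


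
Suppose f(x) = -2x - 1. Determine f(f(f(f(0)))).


f(0) = -1
f(-1) = 1
f(1) = -3
f(-3) = 5

5


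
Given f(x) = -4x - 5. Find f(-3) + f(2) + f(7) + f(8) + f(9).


f(-3) = 7
f(2) = -13
f(7) = -33
f(8) = -37
f(9) = -41
Sum = -117

-117


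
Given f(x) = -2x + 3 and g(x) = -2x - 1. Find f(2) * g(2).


f(2) = -1
g(2) = -5
Product = 5

5


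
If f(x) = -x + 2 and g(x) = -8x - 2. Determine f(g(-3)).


g(-3) = 22
f(22) = -20

-20


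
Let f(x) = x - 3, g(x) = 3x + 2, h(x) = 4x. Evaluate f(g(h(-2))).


h(-2) = -8
g(-8) = -22
f(-22) = -25

-25


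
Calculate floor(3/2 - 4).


3/2 = 1.5
1.5 - 4 = -2.5
floor(-2.5) = -3

-3


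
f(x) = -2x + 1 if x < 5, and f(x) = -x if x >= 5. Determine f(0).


0 satisfies x < 5
f(0) = 1

1


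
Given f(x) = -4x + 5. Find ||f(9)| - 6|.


f(9) = -31
|-31| = 31
|31 - 6| = 25

25


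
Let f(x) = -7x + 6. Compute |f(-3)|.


f(-3) = 27
|27| = 27

27


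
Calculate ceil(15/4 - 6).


15/4 = 3.75
3.75 - 6 = -2.25
ceil(-2.25) = -2

-2


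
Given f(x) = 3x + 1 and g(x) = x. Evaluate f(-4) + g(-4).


-15


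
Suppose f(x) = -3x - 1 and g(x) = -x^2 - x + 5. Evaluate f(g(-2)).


g(-2) = 3
f(3) = -10

-10


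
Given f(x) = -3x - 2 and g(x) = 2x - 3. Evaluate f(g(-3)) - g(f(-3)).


f(g(-3)) = 25
g(f(-3)) = 11
Difference = 14

14


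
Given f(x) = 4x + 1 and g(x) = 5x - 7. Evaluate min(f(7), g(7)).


f(7) = 29
g(7) = 28
min = 28

28


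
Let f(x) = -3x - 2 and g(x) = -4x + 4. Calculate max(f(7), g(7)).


f(7) = -23
g(7) = -24
max = -23

-23


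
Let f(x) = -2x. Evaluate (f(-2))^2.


f(-2) = 4
(4)^2 = 16

16


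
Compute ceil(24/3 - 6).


24/3 = 8
8 - 6 = 2
ceil(2) = 2

2


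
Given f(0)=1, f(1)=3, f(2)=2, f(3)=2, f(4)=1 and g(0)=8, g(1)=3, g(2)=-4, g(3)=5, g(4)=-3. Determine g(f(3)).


-4


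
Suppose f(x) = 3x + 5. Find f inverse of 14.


3


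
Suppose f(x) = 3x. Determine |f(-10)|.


f(-10) = -30
|-30| = 30

30


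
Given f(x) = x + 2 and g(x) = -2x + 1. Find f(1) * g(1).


-3


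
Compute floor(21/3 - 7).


0


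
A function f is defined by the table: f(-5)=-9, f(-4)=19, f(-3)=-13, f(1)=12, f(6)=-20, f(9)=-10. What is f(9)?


Reading from the table at x = 9

-10


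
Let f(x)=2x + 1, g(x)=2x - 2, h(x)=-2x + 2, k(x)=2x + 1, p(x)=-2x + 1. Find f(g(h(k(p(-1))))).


p(-1) = 3
k(3) = 7
h(7) = -12
g(-12) = -26
f(-26) = -51

-51


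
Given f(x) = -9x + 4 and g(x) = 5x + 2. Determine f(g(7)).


g(7) = 37
f(37) = -329

-329


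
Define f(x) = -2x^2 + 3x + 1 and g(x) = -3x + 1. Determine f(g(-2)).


g(-2) = 7
f(7) = (-2)*(7)^2 + 3*(7) + 1 = -76

-76


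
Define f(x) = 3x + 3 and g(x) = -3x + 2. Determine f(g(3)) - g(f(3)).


f(g(3)) = -18
g(f(3)) = -34
Difference = 16

16


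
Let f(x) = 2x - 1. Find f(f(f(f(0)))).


f(0) = -1
f(-1) = -3
f(-3) = -7
f(-7) = -15

-15


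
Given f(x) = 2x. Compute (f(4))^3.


512


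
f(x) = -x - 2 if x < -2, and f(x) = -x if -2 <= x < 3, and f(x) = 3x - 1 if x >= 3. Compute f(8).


8 satisfies x >= 3
f(8) = 23

23


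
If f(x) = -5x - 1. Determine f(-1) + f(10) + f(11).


f(-1) = 4
f(10) = -51
f(11) = -56
Sum = -103

-103


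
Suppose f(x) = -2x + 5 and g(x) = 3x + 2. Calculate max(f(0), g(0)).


f(0) = 5
g(0) = 2
max = 5

5


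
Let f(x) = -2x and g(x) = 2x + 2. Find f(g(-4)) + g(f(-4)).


f(g(-4)) = 12
g(f(-4)) = 18
Sum = 30

30


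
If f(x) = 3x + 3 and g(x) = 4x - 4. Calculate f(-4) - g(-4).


f(-4) = -9
g(-4) = -20
Difference = 11

11


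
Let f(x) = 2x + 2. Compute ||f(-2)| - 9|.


f(-2) = -2
|-2| = 2
|2 - 9| = 7

7


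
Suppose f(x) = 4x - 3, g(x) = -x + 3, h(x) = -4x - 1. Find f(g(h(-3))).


h(-3) = 11
g(11) = -8
f(-8) = -35

-35


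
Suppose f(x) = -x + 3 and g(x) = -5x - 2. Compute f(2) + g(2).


f(2) = 1
g(2) = -12
Sum = -11

-11


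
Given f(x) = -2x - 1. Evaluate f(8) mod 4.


f(8) = -17
-17 mod 4 = 3

3


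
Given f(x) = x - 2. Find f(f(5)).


f(5) = 3
f(3) = 1

1


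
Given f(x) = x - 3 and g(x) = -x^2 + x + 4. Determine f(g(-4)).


g(-4) = -16
f(-16) = -19

-19


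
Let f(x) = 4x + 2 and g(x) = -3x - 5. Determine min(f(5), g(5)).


f(5) = 22
g(5) = -20
min = -20

-20


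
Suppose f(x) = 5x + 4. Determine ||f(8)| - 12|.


f(8) = 44
|44| = 44
|44 - 12| = 32

32


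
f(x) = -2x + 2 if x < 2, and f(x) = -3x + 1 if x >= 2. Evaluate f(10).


10 satisfies x >= 2
f(10) = -29

-29


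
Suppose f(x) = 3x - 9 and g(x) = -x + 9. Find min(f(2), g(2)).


-3


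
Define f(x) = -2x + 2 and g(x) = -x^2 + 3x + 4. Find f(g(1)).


g(1) = 6
f(6) = -10

-10


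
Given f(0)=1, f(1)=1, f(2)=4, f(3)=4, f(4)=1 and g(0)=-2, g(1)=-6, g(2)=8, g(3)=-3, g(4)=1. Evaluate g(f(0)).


-6


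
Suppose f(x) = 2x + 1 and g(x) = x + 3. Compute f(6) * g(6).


f(6) = 13
g(6) = 9
Product = 117

117


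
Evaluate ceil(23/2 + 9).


23/2 = 11.5
11.5 + 9 = 20.5
ceil(20.5) = 21

21


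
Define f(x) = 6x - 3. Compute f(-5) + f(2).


f(-5) = -33
f(2) = 9
Sum = -24

-24


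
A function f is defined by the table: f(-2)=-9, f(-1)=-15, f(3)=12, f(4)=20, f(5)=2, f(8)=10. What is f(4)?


20


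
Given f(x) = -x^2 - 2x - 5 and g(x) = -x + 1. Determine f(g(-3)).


-29


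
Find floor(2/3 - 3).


2/3 = 0.6667
0.6667 - 3 = -2.3333
floor(-2.3333) = -3

-3


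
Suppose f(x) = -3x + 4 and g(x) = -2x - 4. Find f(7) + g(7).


f(7) = -17
g(7) = -18
Sum = -35

-35


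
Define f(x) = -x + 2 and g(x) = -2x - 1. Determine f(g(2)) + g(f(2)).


f(g(2)) = 7
g(f(2)) = -1
Sum = 6

6


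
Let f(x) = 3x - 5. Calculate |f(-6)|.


f(-6) = -23
|-23| = 23

23


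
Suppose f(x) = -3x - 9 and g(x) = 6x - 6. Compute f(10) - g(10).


-93


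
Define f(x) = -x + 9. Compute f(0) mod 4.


f(0) = 9
9 mod 4 = 1

1


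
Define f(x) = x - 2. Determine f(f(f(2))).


-4


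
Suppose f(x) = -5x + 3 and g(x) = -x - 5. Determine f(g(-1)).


g(-1) = -4
f(-4) = 23

23


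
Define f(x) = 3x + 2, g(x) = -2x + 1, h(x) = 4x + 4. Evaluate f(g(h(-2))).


29


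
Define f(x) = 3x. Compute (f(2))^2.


36


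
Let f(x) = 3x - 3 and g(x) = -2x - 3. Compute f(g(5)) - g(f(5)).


-15


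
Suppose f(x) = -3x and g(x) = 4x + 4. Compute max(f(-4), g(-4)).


12


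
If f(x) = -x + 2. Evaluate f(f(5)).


f(5) = -3
f(-3) = 5

5


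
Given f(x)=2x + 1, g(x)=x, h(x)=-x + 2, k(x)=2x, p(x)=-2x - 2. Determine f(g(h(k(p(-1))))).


p(-1) = 0
k(0) = 0
h(0) = 2
g(2) = 2
f(2) = 5

5


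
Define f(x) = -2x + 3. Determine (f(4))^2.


f(4) = -5
(-5)^2 = 25

25


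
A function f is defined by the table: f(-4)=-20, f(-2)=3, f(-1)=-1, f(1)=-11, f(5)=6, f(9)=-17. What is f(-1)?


-1


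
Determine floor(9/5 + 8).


9/5 = 1.8
1.8 + 8 = 9.8
floor(9.8) = 9

9


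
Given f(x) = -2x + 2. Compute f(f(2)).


f(2) = -2
f(-2) = 6

6


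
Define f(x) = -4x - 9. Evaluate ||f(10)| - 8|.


f(10) = -49
|-49| = 49
|49 - 8| = 41

41


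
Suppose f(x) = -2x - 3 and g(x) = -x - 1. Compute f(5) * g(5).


f(5) = -13
g(5) = -6
Product = 78

78


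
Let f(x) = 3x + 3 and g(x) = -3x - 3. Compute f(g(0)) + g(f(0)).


f(g(0)) = -6
g(f(0)) = -12
Sum = -18

-18


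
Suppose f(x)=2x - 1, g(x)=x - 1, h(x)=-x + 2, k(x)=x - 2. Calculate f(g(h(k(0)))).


k(0) = -2
h(-2) = 4
g(4) = 3
f(3) = 5

5


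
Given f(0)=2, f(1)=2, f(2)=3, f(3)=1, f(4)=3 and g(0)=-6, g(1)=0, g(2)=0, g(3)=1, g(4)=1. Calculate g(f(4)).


f(4) = 3
g(3) = 1

1


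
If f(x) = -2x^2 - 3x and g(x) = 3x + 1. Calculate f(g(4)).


g(4) = 13
f(13) = (-2)*(13)^2 - 3*(13) = -377

-377


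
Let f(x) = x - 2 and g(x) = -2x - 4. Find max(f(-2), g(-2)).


f(-2) = -4
g(-2) = 0
max = 0

0


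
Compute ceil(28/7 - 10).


28/7 = 4
4 - 10 = -6
ceil(-6) = -6

-6


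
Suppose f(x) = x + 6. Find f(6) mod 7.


5


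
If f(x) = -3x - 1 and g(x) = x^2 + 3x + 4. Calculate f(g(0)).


g(0) = 4
f(4) = -13

-13


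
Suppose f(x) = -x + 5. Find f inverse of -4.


Solve -x + 5 = -4
x = (-4 - 5) / (-1) = 9

9


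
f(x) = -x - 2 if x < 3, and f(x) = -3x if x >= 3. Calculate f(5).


5 satisfies x >= 3
f(5) = -15

-15


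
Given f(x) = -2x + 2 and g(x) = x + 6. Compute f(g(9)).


-28


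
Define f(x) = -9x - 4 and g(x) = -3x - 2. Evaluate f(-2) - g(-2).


10


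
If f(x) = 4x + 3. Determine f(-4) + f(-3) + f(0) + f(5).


f(-4) = -13
f(-3) = -9
f(0) = 3
f(5) = 23
Sum = 4

4


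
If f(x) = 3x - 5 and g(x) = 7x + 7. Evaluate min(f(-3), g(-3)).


f(-3) = -14
g(-3) = -14
min = -14

-14


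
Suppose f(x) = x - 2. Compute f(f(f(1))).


f(1) = -1
f(-1) = -3
f(-3) = -5

-5


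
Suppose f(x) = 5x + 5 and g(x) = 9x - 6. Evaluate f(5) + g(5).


f(5) = 30
g(5) = 39
Sum = 69

69


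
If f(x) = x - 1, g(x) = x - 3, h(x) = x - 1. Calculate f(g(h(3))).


h(3) = 2
g(2) = -1
f(-1) = -2

-2


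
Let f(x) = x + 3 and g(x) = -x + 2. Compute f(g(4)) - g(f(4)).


f(g(4)) = 1
g(f(4)) = -5
Difference = 6

6


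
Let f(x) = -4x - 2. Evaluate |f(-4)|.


f(-4) = 14
|14| = 14

14


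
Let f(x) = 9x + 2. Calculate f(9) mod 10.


f(9) = 83
83 mod 10 = 3

3


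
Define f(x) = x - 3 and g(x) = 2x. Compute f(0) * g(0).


0


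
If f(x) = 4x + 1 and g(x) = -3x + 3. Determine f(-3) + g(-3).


f(-3) = -11
g(-3) = 12
Sum = 1

1


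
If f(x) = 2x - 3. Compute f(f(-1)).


-13


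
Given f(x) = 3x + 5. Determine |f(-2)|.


f(-2) = -1
|-1| = 1

1


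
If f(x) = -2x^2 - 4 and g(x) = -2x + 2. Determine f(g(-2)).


-76


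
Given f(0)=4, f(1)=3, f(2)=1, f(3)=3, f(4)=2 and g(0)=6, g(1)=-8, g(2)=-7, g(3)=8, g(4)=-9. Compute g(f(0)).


f(0) = 4
g(4) = -9

-9


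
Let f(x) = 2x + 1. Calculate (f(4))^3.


f(4) = 9
(9)^3 = 729

729


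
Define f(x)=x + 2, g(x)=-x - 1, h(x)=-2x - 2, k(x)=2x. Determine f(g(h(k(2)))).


k(2) = 4
h(4) = -10
g(-10) = 9
f(9) = 11

11


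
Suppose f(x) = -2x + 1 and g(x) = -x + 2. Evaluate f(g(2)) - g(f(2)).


f(g(2)) = 1
g(f(2)) = 5
Difference = -4

-4


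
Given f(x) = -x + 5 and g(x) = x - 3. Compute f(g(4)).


g(4) = 1
f(1) = 4

4


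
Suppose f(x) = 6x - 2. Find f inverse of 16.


3


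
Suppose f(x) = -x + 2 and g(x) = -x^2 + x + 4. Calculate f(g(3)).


g(3) = -2
f(-2) = 4

4


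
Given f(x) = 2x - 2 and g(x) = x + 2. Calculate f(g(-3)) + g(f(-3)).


f(g(-3)) = -4
g(f(-3)) = -6
Sum = -10

-10


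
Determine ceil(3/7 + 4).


5


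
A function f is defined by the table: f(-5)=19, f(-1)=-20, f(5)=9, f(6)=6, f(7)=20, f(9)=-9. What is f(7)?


Reading from the table at x = 7

20


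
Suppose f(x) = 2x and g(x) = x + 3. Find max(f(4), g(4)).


8


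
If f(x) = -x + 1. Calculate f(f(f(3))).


f(3) = -2
f(-2) = 3
f(3) = -2

-2


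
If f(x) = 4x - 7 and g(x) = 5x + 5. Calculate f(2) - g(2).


-14


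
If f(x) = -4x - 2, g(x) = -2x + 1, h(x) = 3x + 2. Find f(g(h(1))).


h(1) = 5
g(5) = -9
f(-9) = 34

34


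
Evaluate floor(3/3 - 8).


3/3 = 1
1 - 8 = -7
floor(-7) = -7

-7


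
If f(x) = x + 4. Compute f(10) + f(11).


f(10) = 14
f(11) = 15
Sum = 29

29


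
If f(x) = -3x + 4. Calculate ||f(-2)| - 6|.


4


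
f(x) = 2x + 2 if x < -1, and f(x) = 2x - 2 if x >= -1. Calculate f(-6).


-6 satisfies x < -1
f(-6) = -10

-10


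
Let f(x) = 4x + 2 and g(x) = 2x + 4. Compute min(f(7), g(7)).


18


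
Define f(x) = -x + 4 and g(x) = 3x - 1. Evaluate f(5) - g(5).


f(5) = -1
g(5) = 14
Difference = -15

-15


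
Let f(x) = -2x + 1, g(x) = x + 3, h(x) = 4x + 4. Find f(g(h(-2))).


h(-2) = -4
g(-4) = -1
f(-1) = 3

3


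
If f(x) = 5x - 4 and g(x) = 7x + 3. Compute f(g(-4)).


g(-4) = -25
f(-25) = -129

-129


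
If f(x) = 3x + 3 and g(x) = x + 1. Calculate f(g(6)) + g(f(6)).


f(g(6)) = 24
g(f(6)) = 22
Sum = 46

46


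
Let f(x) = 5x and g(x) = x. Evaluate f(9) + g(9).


f(9) = 45
g(9) = 9
Sum = 54

54


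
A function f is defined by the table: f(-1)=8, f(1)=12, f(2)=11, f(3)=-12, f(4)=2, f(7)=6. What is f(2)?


Reading from the table at x = 2

11


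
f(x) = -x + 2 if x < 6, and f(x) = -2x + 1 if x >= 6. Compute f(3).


3 satisfies x < 6
f(3) = -1

-1


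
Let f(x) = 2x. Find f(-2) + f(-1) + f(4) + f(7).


16


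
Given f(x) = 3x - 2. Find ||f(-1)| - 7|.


f(-1) = -5
|-5| = 5
|5 - 7| = 2

2


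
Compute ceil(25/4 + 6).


25/4 = 6.25
6.25 + 6 = 12.25
ceil(12.25) = 13

13


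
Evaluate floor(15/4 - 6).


15/4 = 3.75
3.75 - 6 = -2.25
floor(-2.25) = -3

-3


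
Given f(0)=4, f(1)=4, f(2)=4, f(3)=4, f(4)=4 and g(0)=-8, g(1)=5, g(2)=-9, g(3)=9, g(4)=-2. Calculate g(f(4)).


f(4) = 4
g(4) = -2

-2


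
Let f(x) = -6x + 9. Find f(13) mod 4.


f(13) = -69
-69 mod 4 = 3

3


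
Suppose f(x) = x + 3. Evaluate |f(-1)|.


f(-1) = 2
|2| = 2

2


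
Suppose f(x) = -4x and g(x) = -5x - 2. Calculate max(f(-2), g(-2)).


f(-2) = 8
g(-2) = 8
max = 8

8


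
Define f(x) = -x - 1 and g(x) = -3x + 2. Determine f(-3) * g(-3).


f(-3) = 2
g(-3) = 11
Product = 22

22


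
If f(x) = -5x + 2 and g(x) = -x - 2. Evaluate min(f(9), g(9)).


-43


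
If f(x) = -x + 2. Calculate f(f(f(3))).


f(3) = -1
f(-1) = 3
f(3) = -1

-1


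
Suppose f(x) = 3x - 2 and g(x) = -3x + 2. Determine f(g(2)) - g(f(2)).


f(g(2)) = -14
g(f(2)) = -10
Difference = -4

-4


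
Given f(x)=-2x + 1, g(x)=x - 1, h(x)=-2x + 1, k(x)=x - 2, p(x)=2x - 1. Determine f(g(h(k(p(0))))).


p(0) = -1
k(-1) = -3
h(-3) = 7
g(7) = 6
f(6) = -11

-11


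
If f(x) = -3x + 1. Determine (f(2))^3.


f(2) = -5
(-5)^3 = -125

-125


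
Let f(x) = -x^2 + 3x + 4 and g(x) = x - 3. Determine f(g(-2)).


-36


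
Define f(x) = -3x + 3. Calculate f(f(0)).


f(0) = 3
f(3) = -6

-6


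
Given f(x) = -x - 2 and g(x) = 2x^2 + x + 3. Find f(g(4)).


g(4) = 39
f(39) = -41

-41


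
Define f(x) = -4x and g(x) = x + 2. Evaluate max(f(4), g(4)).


f(4) = -16
g(4) = 6
max = 6

6


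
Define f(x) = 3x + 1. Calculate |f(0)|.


f(0) = 1
|1| = 1

1


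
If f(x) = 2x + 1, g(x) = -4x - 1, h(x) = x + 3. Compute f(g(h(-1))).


h(-1) = 2
g(2) = -9
f(-9) = -17

-17


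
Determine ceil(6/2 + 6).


6/2 = 3
3 + 6 = 9
ceil(9) = 9

9


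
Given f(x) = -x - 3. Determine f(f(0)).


f(0) = -3
f(-3) = 0

0


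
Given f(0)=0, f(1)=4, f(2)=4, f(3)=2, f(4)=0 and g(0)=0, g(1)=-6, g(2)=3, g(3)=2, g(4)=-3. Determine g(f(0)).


0


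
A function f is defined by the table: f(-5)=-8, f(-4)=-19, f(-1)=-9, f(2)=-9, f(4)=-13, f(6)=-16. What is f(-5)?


-8


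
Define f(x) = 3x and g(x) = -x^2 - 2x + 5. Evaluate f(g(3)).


g(3) = -10
f(-10) = -30

-30


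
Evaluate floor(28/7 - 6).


28/7 = 4
4 - 6 = -2
floor(-2) = -2

-2


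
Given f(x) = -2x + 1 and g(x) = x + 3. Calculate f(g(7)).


-19


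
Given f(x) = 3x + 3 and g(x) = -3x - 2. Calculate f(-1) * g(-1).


f(-1) = 0
g(-1) = 1
Product = 0

0


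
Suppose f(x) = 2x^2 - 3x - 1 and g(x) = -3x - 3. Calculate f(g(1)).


g(1) = -6
f(-6) = 2*(-6)^2 - 3*(-6) - 1 = 89

89


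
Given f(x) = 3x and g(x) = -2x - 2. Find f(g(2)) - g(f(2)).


f(g(2)) = -18
g(f(2)) = -14
Difference = -4

-4


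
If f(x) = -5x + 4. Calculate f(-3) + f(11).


f(-3) = 19
f(11) = -51
Sum = -32

-32


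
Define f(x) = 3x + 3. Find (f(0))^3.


27


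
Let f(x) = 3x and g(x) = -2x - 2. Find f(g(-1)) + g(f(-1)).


f(g(-1)) = 0
g(f(-1)) = 4
Sum = 4

4


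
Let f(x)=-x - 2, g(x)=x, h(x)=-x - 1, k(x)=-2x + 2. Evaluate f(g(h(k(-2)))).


k(-2) = 6
h(6) = -7
g(-7) = -7
f(-7) = 5

5


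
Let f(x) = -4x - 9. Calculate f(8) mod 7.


f(8) = -41
-41 mod 7 = 1

1


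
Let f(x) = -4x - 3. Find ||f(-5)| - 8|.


f(-5) = 17
|17| = 17
|17 - 8| = 9

9


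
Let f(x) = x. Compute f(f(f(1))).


f(1) = 1
f(1) = 1
f(1) = 1

1


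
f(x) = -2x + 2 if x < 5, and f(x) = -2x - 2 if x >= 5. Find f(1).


1 satisfies x < 5
f(1) = 0

0


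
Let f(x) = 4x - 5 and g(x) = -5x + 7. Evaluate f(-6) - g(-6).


-66


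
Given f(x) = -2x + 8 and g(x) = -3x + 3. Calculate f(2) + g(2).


1


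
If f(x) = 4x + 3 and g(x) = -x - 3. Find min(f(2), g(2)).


f(2) = 11
g(2) = -5
min = -5

-5


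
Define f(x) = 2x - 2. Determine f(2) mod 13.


2


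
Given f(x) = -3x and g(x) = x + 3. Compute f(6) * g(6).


f(6) = -18
g(6) = 9
Product = -162

-162


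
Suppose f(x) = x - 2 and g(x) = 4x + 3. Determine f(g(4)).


g(4) = 19
f(19) = 17

17


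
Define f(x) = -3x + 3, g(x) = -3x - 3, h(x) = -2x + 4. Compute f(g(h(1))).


30


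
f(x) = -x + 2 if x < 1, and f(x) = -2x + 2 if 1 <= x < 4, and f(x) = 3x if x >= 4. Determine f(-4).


-4 satisfies x < 1
f(-4) = 6

6


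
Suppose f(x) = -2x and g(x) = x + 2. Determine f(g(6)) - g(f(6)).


f(g(6)) = -16
g(f(6)) = -10
Difference = -6

-6


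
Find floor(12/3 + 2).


12/3 = 4
4 + 2 = 6
floor(6) = 6

6


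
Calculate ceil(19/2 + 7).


19/2 = 9.5
9.5 + 7 = 16.5
ceil(16.5) = 17

17


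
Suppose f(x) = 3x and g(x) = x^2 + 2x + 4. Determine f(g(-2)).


g(-2) = 4
f(4) = 12

12


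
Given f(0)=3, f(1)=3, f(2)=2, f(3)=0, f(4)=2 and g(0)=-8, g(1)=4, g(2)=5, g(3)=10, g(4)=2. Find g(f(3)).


f(3) = 0
g(0) = -8

-8


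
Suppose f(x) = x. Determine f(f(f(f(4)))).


f(4) = 4
f(4) = 4
f(4) = 4
f(4) = 4

4


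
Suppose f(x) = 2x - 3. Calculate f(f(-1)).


f(-1) = -5
f(-5) = -13

-13


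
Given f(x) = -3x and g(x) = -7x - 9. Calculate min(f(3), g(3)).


f(3) = -9
g(3) = -30
min = -30

-30


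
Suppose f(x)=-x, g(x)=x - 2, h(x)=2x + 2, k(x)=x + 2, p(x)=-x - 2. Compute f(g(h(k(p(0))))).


p(0) = -2
k(-2) = 0
h(0) = 2
g(2) = 0
f(0) = 0

0


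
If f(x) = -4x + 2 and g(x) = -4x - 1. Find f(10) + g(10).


f(10) = -38
g(10) = -41
Sum = -79

-79


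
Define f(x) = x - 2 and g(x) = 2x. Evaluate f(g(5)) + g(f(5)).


f(g(5)) = 8
g(f(5)) = 6
Sum = 14

14


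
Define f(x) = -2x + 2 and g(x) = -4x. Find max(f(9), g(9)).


f(9) = -16
g(9) = -36
max = -16

-16


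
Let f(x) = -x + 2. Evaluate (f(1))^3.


f(1) = 1
(1)^3 = 1

1


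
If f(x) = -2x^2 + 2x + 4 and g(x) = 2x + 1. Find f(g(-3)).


g(-3) = -5
f(-5) = (-2)*(-5)^2 + 2*(-5) + 4 = -56

-56


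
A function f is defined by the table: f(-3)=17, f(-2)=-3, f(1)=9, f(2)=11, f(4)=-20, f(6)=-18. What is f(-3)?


Reading from the table at x = -3

17


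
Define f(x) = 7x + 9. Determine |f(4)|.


f(4) = 37
|37| = 37

37


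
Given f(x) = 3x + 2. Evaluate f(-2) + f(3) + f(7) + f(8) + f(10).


f(-2) = -4
f(3) = 11
f(7) = 23
f(8) = 26
f(10) = 32
Sum = 88

88


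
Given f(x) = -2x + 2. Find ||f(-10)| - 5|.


f(-10) = 22
|22| = 22
|22 - 5| = 17

17


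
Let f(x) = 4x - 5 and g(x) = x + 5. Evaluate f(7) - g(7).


f(7) = 23
g(7) = 12
Difference = 11

11


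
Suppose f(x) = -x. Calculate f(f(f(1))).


-1


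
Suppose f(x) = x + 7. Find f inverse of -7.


Solve x + 7 = -7
x = (-7 - 7) / 1 = -14

-14


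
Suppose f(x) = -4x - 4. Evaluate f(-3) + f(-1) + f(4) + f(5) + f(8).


f(-3) = 8
f(-1) = 0
f(4) = -20
f(5) = -24
f(8) = -36
Sum = -72

-72


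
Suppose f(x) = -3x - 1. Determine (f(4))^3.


f(4) = -13
(-13)^3 = -2197

-2197


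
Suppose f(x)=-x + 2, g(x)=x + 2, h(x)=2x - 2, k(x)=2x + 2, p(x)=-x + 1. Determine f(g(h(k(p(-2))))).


p(-2) = 3
k(3) = 8
h(8) = 14
g(14) = 16
f(16) = -14

-14


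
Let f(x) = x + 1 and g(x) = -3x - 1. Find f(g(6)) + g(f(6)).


f(g(6)) = -18
g(f(6)) = -22
Sum = -40

-40


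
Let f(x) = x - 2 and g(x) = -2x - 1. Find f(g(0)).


g(0) = -1
f(-1) = -3

-3


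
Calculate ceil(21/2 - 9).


21/2 = 10.5
10.5 - 9 = 1.5
ceil(1.5) = 2

2


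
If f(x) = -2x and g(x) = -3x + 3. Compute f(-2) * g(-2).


f(-2) = 4
g(-2) = 9
Product = 36

36


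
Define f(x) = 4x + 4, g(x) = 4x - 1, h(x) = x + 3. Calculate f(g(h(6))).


h(6) = 9
g(9) = 35
f(35) = 144

144


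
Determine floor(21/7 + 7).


21/7 = 3
3 + 7 = 10
floor(10) = 10

10


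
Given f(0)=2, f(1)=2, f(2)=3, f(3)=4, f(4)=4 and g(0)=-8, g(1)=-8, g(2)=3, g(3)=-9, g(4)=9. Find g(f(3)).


f(3) = 4
g(4) = 9

9


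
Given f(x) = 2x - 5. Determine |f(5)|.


f(5) = 5
|5| = 5

5


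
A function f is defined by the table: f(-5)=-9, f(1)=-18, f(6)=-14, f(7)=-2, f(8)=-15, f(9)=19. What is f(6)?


Reading from the table at x = 6

-14


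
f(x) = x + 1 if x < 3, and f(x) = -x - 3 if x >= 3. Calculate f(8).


8 satisfies x >= 3
f(8) = -11

-11


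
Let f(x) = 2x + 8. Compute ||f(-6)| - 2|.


f(-6) = -4
|-4| = 4
|4 - 2| = 2

2


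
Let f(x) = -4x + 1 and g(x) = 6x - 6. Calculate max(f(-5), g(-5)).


21


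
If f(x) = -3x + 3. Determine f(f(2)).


f(2) = -3
f(-3) = 12

12


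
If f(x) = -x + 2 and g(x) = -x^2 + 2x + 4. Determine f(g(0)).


-2


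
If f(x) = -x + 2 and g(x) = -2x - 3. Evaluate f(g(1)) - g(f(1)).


f(g(1)) = 7
g(f(1)) = -5
Difference = 12

12


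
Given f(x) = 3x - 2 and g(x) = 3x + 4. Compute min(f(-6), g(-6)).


f(-6) = -20
g(-6) = -14
min = -20

-20


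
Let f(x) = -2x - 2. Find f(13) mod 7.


f(13) = -28
-28 mod 7 = 0

0


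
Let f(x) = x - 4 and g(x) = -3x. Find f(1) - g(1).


f(1) = -3
g(1) = -3
Difference = 0

0


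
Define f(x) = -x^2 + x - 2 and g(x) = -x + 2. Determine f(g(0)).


-4


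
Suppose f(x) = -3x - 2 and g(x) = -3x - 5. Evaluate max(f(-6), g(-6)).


f(-6) = 16
g(-6) = 13
max = 16

16


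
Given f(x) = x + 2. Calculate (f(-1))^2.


f(-1) = 1
(1)^2 = 1

1


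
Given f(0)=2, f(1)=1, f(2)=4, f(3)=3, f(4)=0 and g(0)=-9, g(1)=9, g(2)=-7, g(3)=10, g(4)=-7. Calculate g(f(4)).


-9


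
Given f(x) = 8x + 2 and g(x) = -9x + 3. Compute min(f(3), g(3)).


f(3) = 26
g(3) = -24
min = -24

-24


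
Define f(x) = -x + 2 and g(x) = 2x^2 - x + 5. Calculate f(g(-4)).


g(-4) = 41
f(41) = -39

-39


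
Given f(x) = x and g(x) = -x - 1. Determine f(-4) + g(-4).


f(-4) = -4
g(-4) = 3
Sum = -1

-1


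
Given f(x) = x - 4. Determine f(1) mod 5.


f(1) = -3
-3 mod 5 = 2

2


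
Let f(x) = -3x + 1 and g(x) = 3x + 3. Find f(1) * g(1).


f(1) = -2
g(1) = 6
Product = -12

-12


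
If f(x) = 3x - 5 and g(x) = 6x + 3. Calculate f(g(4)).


76


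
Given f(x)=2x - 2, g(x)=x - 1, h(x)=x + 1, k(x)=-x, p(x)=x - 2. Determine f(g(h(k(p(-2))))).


6


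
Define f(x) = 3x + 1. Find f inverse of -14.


Solve 3x + 1 = -14
x = (-14 - 1) / 3 = -5

-5


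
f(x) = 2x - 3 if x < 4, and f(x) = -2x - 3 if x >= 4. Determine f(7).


7 satisfies x >= 4
f(7) = -17

-17


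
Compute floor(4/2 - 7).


4/2 = 2
2 - 7 = -5
floor(-5) = -5

-5


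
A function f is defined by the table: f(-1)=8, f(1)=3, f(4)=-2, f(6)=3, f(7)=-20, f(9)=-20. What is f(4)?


Reading from the table at x = 4

-2


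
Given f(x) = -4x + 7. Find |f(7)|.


21


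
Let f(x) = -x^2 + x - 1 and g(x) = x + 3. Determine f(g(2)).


g(2) = 5
f(5) = (-1)*(5)^2 + 1*(5) - 1 = -21

-21


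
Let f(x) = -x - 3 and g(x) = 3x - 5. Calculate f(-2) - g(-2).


f(-2) = -1
g(-2) = -11
Difference = 10

10


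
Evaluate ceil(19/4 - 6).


19/4 = 4.75
4.75 - 6 = -1.25
ceil(-1.25) = -1

-1


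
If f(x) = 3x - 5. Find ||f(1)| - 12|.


10


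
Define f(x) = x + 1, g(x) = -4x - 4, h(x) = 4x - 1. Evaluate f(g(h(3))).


h(3) = 11
g(11) = -48
f(-48) = -47

-47


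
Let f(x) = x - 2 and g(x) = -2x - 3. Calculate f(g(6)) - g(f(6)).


f(g(6)) = -17
g(f(6)) = -11
Difference = -6

-6


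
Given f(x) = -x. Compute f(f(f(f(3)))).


f(3) = -3
f(-3) = 3
f(3) = -3
f(-3) = 3

3


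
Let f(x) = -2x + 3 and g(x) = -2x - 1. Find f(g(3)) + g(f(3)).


22


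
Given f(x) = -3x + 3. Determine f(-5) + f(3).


f(-5) = 18
f(3) = -6
Sum = 12

12


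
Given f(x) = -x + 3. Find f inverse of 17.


-14


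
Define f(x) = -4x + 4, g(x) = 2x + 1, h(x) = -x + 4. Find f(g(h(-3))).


h(-3) = 7
g(7) = 15
f(15) = -56

-56


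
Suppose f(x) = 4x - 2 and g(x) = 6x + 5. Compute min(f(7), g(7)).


f(7) = 26
g(7) = 47
min = 26

26


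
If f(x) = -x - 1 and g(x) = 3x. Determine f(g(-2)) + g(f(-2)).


8


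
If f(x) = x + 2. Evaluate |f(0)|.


f(0) = 2
|2| = 2

2


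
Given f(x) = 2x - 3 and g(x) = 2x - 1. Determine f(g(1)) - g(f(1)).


2


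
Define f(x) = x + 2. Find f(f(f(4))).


10


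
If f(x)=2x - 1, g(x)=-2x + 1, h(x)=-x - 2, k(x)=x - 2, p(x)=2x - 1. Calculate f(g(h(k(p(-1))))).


p(-1) = -3
k(-3) = -5
h(-5) = 3
g(3) = -5
f(-5) = -11

-11


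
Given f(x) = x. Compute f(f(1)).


f(1) = 1
f(1) = 1

1


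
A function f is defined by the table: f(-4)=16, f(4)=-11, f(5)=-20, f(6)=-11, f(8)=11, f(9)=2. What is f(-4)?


16


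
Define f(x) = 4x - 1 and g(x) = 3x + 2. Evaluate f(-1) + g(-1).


f(-1) = -5
g(-1) = -1
Sum = -6

-6


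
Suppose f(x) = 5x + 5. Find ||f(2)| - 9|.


f(2) = 15
|15| = 15
|15 - 9| = 6

6


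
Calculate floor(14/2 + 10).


17


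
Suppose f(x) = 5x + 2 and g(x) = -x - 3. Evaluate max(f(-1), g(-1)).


f(-1) = -3
g(-1) = -2
max = -2

-2


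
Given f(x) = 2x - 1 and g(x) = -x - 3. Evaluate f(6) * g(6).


-99


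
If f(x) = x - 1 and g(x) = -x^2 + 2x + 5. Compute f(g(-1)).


g(-1) = 2
f(2) = 1

1


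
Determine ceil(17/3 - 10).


17/3 = 5.6667
5.6667 - 10 = -4.3333
ceil(-4.3333) = -4

-4


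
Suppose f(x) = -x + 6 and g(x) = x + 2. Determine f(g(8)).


g(8) = 10
f(10) = -4

-4


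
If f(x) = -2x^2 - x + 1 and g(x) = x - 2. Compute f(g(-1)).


g(-1) = -3
f(-3) = (-2)*(-3)^2 - 1*(-3) + 1 = -14

-14


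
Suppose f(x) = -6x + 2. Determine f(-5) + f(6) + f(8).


f(-5) = 32
f(6) = -34
f(8) = -46
Sum = -48

-48


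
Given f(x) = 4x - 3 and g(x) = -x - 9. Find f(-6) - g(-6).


f(-6) = -27
g(-6) = -3
Difference = -24

-24


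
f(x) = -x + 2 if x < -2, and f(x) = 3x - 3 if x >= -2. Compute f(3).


6


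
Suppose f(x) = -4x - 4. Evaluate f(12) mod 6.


2


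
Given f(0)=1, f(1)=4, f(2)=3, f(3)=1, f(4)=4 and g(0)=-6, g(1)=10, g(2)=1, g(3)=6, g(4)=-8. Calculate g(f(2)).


f(2) = 3
g(3) = 6

6


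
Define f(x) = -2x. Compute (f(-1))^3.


f(-1) = 2
(2)^3 = 8

8


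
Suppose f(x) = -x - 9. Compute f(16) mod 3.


2


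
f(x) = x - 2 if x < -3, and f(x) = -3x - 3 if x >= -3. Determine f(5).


-18


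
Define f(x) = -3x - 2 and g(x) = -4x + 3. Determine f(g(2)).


13


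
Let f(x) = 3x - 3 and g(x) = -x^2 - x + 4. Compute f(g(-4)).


g(-4) = -8
f(-8) = -27

-27


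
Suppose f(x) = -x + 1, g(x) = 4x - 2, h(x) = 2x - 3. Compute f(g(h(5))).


h(5) = 7
g(7) = 26
f(26) = -25

-25


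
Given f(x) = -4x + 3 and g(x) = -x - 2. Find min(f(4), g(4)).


f(4) = -13
g(4) = -6
min = -13

-13


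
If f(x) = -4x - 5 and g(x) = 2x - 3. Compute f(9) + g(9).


f(9) = -41
g(9) = 15
Sum = -26

-26


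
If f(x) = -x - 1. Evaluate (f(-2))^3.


f(-2) = 1
(1)^3 = 1

1


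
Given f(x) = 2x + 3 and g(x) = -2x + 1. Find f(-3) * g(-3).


f(-3) = -3
g(-3) = 7
Product = -21

-21


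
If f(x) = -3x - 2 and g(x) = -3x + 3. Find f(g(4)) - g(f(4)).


-20


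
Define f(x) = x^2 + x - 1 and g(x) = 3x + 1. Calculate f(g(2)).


g(2) = 7
f(7) = 1*(7)^2 + 1*(7) - 1 = 55

55


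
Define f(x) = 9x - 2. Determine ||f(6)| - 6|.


f(6) = 52
|52| = 52
|52 - 6| = 46

46


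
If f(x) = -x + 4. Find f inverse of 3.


Solve -x + 4 = 3
x = (3 - 4) / (-1) = 1

1


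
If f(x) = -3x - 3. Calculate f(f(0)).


6


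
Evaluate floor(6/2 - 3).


6/2 = 3
3 - 3 = 0
floor(0) = 0

0


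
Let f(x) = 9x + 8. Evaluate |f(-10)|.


f(-10) = -82
|-82| = 82

82


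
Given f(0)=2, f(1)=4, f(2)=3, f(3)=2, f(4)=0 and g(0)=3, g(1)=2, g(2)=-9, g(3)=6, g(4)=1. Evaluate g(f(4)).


f(4) = 0
g(0) = 3

3


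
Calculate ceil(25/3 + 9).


25/3 = 8.3333
8.3333 + 9 = 17.3333
ceil(17.3333) = 18

18


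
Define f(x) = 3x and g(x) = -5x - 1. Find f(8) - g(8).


f(8) = 24
g(8) = -41
Difference = 65

65


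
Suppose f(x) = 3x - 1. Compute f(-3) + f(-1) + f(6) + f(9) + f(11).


f(-3) = -10
f(-1) = -4
f(6) = 17
f(9) = 26
f(11) = 32
Sum = 61

61


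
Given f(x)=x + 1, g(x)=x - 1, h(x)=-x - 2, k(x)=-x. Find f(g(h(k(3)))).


k(3) = -3
h(-3) = 1
g(1) = 0
f(0) = 1

1


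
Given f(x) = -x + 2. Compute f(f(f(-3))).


f(-3) = 5
f(5) = -3
f(-3) = 5

5


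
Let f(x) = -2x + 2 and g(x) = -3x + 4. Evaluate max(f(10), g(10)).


-18


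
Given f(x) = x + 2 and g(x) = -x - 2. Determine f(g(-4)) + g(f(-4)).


4


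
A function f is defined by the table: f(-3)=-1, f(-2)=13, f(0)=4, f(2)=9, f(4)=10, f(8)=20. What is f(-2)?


Reading from the table at x = -2

13


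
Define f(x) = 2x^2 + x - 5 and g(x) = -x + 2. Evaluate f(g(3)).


-4


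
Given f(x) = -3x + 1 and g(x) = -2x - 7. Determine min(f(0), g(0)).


f(0) = 1
g(0) = -7
min = -7

-7


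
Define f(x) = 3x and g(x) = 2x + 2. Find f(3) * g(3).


72


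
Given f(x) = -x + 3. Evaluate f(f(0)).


f(0) = 3
f(3) = 0

0


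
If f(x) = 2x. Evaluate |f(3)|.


f(3) = 6
|6| = 6

6


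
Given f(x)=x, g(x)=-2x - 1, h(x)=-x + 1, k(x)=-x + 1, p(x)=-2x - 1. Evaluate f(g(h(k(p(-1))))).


p(-1) = 1
k(1) = 0
h(0) = 1
g(1) = -3
f(-3) = -3

-3


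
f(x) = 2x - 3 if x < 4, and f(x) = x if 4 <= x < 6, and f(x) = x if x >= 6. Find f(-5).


-5 satisfies x < 4
f(-5) = -13

-13


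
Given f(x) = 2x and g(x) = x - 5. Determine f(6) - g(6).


11


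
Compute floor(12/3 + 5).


12/3 = 4
4 + 5 = 9
floor(9) = 9

9


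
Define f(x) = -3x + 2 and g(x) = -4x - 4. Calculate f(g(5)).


74


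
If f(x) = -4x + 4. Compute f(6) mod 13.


f(6) = -20
-20 mod 13 = 6

6


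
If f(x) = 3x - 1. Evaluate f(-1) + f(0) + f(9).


f(-1) = -4
f(0) = -1
f(9) = 26
Sum = 21

21


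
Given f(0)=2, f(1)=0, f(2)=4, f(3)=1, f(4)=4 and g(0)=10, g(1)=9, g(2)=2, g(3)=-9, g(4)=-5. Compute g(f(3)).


9


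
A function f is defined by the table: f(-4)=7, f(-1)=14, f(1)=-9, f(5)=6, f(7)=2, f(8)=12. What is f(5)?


Reading from the table at x = 5

6


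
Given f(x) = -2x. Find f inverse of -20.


Solve -2x = -20
x = (-20) / (-2) = 10

10


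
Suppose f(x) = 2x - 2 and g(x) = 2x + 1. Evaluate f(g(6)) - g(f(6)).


f(g(6)) = 24
g(f(6)) = 21
Difference = 3

3


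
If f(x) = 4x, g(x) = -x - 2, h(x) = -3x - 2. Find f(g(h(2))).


h(2) = -8
g(-8) = 6
f(6) = 24

24


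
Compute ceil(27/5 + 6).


12


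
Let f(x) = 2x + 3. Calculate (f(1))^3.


125


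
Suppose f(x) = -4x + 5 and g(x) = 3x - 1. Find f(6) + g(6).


-2


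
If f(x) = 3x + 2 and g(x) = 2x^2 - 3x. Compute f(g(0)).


2


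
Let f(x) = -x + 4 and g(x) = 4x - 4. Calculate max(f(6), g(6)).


f(6) = -2
g(6) = 20
max = 20

20


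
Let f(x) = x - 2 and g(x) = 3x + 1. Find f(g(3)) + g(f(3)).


f(g(3)) = 8
g(f(3)) = 4
Sum = 12

12


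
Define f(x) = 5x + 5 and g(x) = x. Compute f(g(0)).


g(0) = 0
f(0) = 5

5


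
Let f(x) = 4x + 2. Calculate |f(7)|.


f(7) = 30
|30| = 30

30


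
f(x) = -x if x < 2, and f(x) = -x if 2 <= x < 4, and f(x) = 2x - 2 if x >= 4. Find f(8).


8 satisfies x >= 4
f(8) = 14

14


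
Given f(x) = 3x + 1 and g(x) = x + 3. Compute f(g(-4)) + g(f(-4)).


f(g(-4)) = -2
g(f(-4)) = -8
Sum = -10

-10


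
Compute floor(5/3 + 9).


5/3 = 1.6667
1.6667 + 9 = 10.6667
floor(10.6667) = 10

10


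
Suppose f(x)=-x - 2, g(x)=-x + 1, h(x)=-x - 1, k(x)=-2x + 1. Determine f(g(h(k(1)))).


-3


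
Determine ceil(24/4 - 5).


24/4 = 6
6 - 5 = 1
ceil(1) = 1

1


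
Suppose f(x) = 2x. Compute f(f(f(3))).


f(3) = 6
f(6) = 12
f(12) = 24

24


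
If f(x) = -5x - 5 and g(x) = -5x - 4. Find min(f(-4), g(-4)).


f(-4) = 15
g(-4) = 16
min = 15

15


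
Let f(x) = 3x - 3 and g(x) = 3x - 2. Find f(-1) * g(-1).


f(-1) = -6
g(-1) = -5
Product = 30

30


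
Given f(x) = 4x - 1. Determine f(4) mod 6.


f(4) = 15
15 mod 6 = 3

3


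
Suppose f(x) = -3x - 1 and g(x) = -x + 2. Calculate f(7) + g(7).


f(7) = -22
g(7) = -5
Sum = -27

-27


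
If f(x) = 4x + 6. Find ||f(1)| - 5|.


f(1) = 10
|10| = 10
|10 - 5| = 5

5


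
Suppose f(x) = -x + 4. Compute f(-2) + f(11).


-1


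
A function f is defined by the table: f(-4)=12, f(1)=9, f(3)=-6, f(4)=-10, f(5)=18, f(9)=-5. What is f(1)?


9


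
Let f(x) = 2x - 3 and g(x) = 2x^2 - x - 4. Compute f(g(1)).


g(1) = -3
f(-3) = -9

-9


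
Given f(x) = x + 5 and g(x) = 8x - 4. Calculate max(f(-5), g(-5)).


0


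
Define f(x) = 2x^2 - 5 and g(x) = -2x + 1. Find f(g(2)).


g(2) = -3
f(-3) = 2*(-3)^2 - 5 = 13

13


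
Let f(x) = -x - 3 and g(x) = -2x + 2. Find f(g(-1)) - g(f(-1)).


f(g(-1)) = -7
g(f(-1)) = 6
Difference = -13

-13


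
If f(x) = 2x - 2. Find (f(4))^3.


f(4) = 6
(6)^3 = 216

216


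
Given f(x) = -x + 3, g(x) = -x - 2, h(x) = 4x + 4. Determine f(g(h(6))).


h(6) = 28
g(28) = -30
f(-30) = 33

33


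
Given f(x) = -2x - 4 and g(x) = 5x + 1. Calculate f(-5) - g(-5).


f(-5) = 6
g(-5) = -24
Difference = 30

30


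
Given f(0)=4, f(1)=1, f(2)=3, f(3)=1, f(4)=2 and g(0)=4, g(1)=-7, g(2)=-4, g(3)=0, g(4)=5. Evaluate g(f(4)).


f(4) = 2
g(2) = -4

-4


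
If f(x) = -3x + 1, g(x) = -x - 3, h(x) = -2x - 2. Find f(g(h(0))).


h(0) = -2
g(-2) = -1
f(-1) = 4

4
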